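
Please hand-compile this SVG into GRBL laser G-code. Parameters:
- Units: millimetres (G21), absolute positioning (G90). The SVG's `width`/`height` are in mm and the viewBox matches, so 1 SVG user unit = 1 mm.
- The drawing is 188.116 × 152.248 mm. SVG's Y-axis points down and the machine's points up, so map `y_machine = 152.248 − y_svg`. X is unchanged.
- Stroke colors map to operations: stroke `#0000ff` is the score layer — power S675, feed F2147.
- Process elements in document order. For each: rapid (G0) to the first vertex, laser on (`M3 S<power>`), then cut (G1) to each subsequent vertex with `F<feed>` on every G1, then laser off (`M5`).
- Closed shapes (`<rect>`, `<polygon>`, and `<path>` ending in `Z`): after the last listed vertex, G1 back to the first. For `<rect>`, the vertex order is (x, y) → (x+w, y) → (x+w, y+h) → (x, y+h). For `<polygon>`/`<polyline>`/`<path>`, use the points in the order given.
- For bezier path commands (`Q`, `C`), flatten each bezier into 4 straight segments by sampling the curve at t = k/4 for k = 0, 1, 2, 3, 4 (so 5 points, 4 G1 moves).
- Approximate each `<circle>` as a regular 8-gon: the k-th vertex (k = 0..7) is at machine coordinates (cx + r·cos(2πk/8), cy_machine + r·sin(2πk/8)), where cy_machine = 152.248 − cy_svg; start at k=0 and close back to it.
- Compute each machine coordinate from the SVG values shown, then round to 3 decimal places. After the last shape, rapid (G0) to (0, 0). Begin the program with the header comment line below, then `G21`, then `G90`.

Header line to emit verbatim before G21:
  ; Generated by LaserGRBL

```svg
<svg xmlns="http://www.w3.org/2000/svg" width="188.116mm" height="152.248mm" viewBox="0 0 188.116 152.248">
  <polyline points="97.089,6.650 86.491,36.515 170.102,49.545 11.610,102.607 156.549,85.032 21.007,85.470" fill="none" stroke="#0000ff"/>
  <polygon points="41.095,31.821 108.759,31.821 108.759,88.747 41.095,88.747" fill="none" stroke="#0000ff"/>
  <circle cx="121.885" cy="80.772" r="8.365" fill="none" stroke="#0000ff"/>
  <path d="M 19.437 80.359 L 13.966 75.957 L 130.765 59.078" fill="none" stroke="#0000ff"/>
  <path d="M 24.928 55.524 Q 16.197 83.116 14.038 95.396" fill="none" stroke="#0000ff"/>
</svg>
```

viewBox `0 0 188.116 152.248` with mm width/height → 1 unit = 1 mm. Flip: y_m = 152.248 − y_svg.

**Shape 1** — `<polyline>` open polyline, stroke `#0000ff` → score (S675, F2147). Machine vertices: (97.089,145.598) → (86.491,115.733) → (170.102,102.703) → (11.610,49.641) → (156.549,67.216) → (21.007,66.778). Open path.

**Shape 2** — `<polygon>` rectangle, stroke `#0000ff` → score (S675, F2147). Machine vertices: (41.095,120.427) → (108.759,120.427) → (108.759,63.501) → (41.095,63.501) → (41.095,120.427). Closed: final G1 returns to the first vertex.

**Shape 3** — `<circle>` circle, stroke `#0000ff` → score (S675, F2147). Machine vertices: (130.250,71.476) → (127.800,77.391) → (121.885,79.841) → (115.970,77.391) → (113.520,71.476) → (115.970,65.561) → (121.885,63.111) → (127.800,65.561) → (130.250,71.476). Closed: final G1 returns to the first vertex.

**Shape 4** — `<path>` open polyline, stroke `#0000ff` → score (S675, F2147). Machine vertices: (19.437,71.889) → (13.966,76.291) → (130.765,93.170). Open path.

**Shape 5** — `<path>` quadratic bezier, stroke `#0000ff` → score (S675, F2147). Control points (SVG): P0=(24.928,55.524), P1=(16.197,83.116), P2=(14.038,95.396); sampled at t=k/4. Machine vertices: (24.928,96.724) → (20.973,83.885) → (17.840,72.960) → (15.528,63.949) → (14.038,56.852). Open path.

; Generated by LaserGRBL
G21
G90
G0 X97.089 Y145.598
M3 S675
G1 X86.491 Y115.733 F2147
G1 X170.102 Y102.703 F2147
G1 X11.610 Y49.641 F2147
G1 X156.549 Y67.216 F2147
G1 X21.007 Y66.778 F2147
M5
G0 X41.095 Y120.427
M3 S675
G1 X108.759 Y120.427 F2147
G1 X108.759 Y63.501 F2147
G1 X41.095 Y63.501 F2147
G1 X41.095 Y120.427 F2147
M5
G0 X130.250 Y71.476
M3 S675
G1 X127.800 Y77.391 F2147
G1 X121.885 Y79.841 F2147
G1 X115.970 Y77.391 F2147
G1 X113.520 Y71.476 F2147
G1 X115.970 Y65.561 F2147
G1 X121.885 Y63.111 F2147
G1 X127.800 Y65.561 F2147
G1 X130.250 Y71.476 F2147
M5
G0 X19.437 Y71.889
M3 S675
G1 X13.966 Y76.291 F2147
G1 X130.765 Y93.170 F2147
M5
G0 X24.928 Y96.724
M3 S675
G1 X20.973 Y83.885 F2147
G1 X17.840 Y72.960 F2147
G1 X15.528 Y63.949 F2147
G1 X14.038 Y56.852 F2147
M5
G0 X0.000 Y0.000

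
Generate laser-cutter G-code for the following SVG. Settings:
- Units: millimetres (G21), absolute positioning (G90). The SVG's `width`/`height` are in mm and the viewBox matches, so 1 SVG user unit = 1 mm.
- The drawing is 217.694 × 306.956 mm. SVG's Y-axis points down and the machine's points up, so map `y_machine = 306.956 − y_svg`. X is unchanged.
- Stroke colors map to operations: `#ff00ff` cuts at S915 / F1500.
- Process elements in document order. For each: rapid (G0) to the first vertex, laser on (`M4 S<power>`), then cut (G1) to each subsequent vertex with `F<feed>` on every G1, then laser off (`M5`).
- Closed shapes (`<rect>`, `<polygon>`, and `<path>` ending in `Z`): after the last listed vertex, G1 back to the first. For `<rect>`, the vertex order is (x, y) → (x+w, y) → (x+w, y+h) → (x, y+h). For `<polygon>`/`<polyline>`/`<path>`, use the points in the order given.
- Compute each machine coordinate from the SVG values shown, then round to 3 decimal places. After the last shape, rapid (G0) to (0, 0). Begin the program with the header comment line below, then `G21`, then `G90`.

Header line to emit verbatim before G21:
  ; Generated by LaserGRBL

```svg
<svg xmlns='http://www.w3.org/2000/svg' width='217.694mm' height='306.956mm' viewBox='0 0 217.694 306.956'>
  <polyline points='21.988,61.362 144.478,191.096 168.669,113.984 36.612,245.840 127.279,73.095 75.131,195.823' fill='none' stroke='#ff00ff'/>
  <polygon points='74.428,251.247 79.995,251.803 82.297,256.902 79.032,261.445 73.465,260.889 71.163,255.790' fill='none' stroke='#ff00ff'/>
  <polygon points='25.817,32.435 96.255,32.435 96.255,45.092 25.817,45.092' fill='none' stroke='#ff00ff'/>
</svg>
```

; Generated by LaserGRBL
G21
G90
G0 X21.988 Y245.594
M4 S915
G1 X144.478 Y115.860 F1500
G1 X168.669 Y192.972 F1500
G1 X36.612 Y61.116 F1500
G1 X127.279 Y233.861 F1500
G1 X75.131 Y111.133 F1500
M5
G0 X74.428 Y55.709
M4 S915
G1 X79.995 Y55.153 F1500
G1 X82.297 Y50.054 F1500
G1 X79.032 Y45.511 F1500
G1 X73.465 Y46.067 F1500
G1 X71.163 Y51.166 F1500
G1 X74.428 Y55.709 F1500
M5
G0 X25.817 Y274.521
M4 S915
G1 X96.255 Y274.521 F1500
G1 X96.255 Y261.864 F1500
G1 X25.817 Y261.864 F1500
G1 X25.817 Y274.521 F1500
M5
G0 X0.000 Y0.000

viewBox `0 0 217.694 306.956` with mm width/height → 1 unit = 1 mm. Flip: y_m = 306.956 − y_svg.

**Shape 1** — `<polyline>` open polyline, stroke `#ff00ff` → cut (S915, F1500). Machine vertices: (21.988,245.594) → (144.478,115.860) → (168.669,192.972) → (36.612,61.116) → (127.279,233.861) → (75.131,111.133). Open path.

**Shape 2** — `<polygon>` regular polygon, stroke `#ff00ff` → cut (S915, F1500). Machine vertices: (74.428,55.709) → (79.995,55.153) → (82.297,50.054) → (79.032,45.511) → (73.465,46.067) → (71.163,51.166) → (74.428,55.709). Closed: final G1 returns to the first vertex.

**Shape 3** — `<polygon>` rectangle, stroke `#ff00ff` → cut (S915, F1500). Machine vertices: (25.817,274.521) → (96.255,274.521) → (96.255,261.864) → (25.817,261.864) → (25.817,274.521). Closed: final G1 returns to the first vertex.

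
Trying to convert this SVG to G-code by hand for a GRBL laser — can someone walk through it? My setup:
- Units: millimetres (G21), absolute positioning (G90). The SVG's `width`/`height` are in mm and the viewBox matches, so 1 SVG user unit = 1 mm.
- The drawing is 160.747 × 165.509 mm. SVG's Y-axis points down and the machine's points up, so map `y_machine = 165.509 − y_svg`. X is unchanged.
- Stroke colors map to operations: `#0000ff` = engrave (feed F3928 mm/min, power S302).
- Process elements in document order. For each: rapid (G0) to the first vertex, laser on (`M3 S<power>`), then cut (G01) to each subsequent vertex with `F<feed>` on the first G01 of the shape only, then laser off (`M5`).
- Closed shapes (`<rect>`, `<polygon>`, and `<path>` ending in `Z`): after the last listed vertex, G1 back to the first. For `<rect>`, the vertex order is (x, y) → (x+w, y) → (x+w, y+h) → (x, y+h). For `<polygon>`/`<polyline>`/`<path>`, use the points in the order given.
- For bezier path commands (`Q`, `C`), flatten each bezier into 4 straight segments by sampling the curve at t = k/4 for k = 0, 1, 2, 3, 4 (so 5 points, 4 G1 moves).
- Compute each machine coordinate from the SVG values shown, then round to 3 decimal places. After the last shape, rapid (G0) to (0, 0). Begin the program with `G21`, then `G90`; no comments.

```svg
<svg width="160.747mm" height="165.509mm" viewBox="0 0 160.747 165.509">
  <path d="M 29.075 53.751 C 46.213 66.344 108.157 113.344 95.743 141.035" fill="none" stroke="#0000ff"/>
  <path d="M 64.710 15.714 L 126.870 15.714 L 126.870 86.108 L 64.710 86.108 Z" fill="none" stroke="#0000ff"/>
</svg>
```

1 u = 1 mm; y_m = 165.509 − y.

[1] `<path>` cubic bezier, #0000ff→engrave S302 F3928: (29.075,111.758) → (48.468,96.701) → (73.491,73.778) → (92.973,48.023) → (95.743,24.474)

[2] `<path>` rectangle, #0000ff→engrave S302 F3928: (64.710,149.795) → (126.870,149.795) → (126.870,79.401) → (64.710,79.401) → (64.710,149.795) (closed)

G21
G90
G0 X29.075 Y111.758
M3 S302
G01 X48.468 Y96.701 F3928
G01 X73.491 Y73.778
G01 X92.973 Y48.023
G01 X95.743 Y24.474
M5
G0 X64.710 Y149.795
M3 S302
G01 X126.870 Y149.795 F3928
G01 X126.870 Y79.401
G01 X64.710 Y79.401
G01 X64.710 Y149.795
M5
G0 X0.000 Y0.000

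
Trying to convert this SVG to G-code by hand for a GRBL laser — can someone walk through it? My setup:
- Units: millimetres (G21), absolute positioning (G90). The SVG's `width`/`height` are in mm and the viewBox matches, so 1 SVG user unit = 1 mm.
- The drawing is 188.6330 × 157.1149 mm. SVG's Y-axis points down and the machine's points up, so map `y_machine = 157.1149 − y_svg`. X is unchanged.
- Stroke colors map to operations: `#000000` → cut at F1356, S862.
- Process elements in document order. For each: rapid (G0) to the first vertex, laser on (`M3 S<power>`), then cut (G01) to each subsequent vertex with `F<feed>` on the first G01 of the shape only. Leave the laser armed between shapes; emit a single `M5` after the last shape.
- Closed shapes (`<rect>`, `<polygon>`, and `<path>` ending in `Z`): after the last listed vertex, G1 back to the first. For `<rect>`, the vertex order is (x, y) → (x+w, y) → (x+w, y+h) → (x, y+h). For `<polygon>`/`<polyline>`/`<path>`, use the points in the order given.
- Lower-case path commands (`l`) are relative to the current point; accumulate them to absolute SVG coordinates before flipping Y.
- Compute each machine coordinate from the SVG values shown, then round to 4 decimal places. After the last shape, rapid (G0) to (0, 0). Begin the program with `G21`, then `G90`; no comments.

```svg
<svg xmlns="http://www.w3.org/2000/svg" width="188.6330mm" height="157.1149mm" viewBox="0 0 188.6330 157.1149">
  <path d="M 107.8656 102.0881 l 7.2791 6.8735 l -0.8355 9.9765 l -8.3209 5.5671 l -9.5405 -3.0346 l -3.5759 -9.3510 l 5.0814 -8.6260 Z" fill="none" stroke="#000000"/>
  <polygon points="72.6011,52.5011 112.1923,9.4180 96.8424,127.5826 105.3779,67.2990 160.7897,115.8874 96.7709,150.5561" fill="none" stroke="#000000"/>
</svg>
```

viewBox `0 0 188.6330 157.1149` with mm width/height → 1 unit = 1 mm. Flip: y_m = 157.1149 − y_svg.

**Shape 1** — `<path>` regular polygon, stroke `#000000` → cut (S862, F1356). Machine vertices: (107.8656,55.0268) → (115.1447,48.1533) → (114.3092,38.1768) → (105.9883,32.6097) → (96.4478,35.6443) → (92.8719,44.9953) → (97.9533,53.6213) → (107.8656,55.0268). Closed: final G1 returns to the first vertex.

**Shape 2** — `<polygon>` closed polygon, stroke `#000000` → cut (S862, F1356). Machine vertices: (72.6011,104.6138) → (112.1923,147.6969) → (96.8424,29.5323) → (105.3779,89.8159) → (160.7897,41.2275) → (96.7709,6.5588) → (72.6011,104.6138). Closed: final G1 returns to the first vertex.

G21
G90
G0 X107.8656 Y55.0268
M3 S862
G01 X115.1447 Y48.1533 F1356
G01 X114.3092 Y38.1768
G01 X105.9883 Y32.6097
G01 X96.4478 Y35.6443
G01 X92.8719 Y44.9953
G01 X97.9533 Y53.6213
G01 X107.8656 Y55.0268
G0 X72.6011 Y104.6138
M3 S862
G01 X112.1923 Y147.6969 F1356
G01 X96.8424 Y29.5323
G01 X105.3779 Y89.8159
G01 X160.7897 Y41.2275
G01 X96.7709 Y6.5588
G01 X72.6011 Y104.6138
M5
G0 X0.0000 Y0.0000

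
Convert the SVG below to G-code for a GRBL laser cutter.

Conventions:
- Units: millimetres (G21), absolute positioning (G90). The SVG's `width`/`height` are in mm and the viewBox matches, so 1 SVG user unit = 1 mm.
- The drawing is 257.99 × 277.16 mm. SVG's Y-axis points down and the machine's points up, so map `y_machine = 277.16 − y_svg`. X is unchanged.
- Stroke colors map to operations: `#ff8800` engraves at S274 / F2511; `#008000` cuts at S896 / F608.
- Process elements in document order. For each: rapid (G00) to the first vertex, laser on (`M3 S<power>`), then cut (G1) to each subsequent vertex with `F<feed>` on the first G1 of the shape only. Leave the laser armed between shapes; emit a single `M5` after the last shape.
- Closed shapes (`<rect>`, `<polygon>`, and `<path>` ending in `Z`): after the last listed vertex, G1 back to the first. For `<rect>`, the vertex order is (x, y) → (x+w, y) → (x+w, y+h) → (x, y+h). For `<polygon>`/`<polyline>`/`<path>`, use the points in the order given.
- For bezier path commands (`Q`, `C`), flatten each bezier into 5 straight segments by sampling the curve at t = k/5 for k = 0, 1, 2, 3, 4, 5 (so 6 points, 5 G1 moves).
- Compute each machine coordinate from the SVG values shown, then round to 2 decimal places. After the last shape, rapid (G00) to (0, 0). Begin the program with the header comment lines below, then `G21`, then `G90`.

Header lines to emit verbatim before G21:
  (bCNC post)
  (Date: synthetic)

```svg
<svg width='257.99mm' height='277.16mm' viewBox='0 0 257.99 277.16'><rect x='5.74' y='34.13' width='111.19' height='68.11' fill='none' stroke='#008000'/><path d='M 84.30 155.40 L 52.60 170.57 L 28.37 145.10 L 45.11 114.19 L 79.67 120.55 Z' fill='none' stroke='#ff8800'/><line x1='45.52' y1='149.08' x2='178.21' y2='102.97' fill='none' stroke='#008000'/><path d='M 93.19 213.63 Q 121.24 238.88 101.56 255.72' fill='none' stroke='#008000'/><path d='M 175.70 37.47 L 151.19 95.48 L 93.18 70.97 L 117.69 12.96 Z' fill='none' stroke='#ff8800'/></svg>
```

viewBox `0 0 257.99 277.16` with mm width/height → 1 unit = 1 mm. Flip: y_m = 277.16 − y_svg.

**Shape 1** — `<rect>` rectangle, stroke `#008000` → cut (S896, F608). Machine vertices: (5.74,243.03) → (116.93,243.03) → (116.93,174.92) → (5.74,174.92) → (5.74,243.03). Closed: final G1 returns to the first vertex.

**Shape 2** — `<path>` regular polygon, stroke `#ff8800` → engrave (S274, F2511). Machine vertices: (84.30,121.76) → (52.60,106.59) → (28.37,132.06) → (45.11,162.97) → (79.67,156.61) → (84.30,121.76). Closed: final G1 returns to the first vertex.

**Shape 3** — `<line>` line segment, stroke `#008000` → cut (S896, F608). Machine vertices: (45.52,128.08) → (178.21,174.19). Open path.

**Shape 4** — `<path>` quadratic bezier, stroke `#008000` → cut (S896, F608). Control points (SVG): P0=(93.19,213.63), P1=(121.24,238.88), P2=(101.56,255.72); sampled at t=k/5. Machine vertices: (93.19,63.53) → (102.50,53.77) → (107.99,44.68) → (109.67,36.26) → (107.52,28.51) → (101.56,21.44). Open path.

**Shape 5** — `<path>` regular polygon, stroke `#ff8800` → engrave (S274, F2511). Machine vertices: (175.70,239.69) → (151.19,181.68) → (93.18,206.19) → (117.69,264.20) → (175.70,239.69). Closed: final G1 returns to the first vertex.

(bCNC post)
(Date: synthetic)
G21
G90
G00 X5.74 Y243.03
M3 S896
G1 X116.93 Y243.03 F608
G1 X116.93 Y174.92
G1 X5.74 Y174.92
G1 X5.74 Y243.03
G00 X84.30 Y121.76
M3 S274
G1 X52.60 Y106.59 F2511
G1 X28.37 Y132.06
G1 X45.11 Y162.97
G1 X79.67 Y156.61
G1 X84.30 Y121.76
G00 X45.52 Y128.08
M3 S896
G1 X178.21 Y174.19 F608
G00 X93.19 Y63.53
M3 S896
G1 X102.50 Y53.77 F608
G1 X107.99 Y44.68
G1 X109.67 Y36.26
G1 X107.52 Y28.51
G1 X101.56 Y21.44
G00 X175.70 Y239.69
M3 S274
G1 X151.19 Y181.68 F2511
G1 X93.18 Y206.19
G1 X117.69 Y264.20
G1 X175.70 Y239.69
M5
G00 X0.00 Y0.00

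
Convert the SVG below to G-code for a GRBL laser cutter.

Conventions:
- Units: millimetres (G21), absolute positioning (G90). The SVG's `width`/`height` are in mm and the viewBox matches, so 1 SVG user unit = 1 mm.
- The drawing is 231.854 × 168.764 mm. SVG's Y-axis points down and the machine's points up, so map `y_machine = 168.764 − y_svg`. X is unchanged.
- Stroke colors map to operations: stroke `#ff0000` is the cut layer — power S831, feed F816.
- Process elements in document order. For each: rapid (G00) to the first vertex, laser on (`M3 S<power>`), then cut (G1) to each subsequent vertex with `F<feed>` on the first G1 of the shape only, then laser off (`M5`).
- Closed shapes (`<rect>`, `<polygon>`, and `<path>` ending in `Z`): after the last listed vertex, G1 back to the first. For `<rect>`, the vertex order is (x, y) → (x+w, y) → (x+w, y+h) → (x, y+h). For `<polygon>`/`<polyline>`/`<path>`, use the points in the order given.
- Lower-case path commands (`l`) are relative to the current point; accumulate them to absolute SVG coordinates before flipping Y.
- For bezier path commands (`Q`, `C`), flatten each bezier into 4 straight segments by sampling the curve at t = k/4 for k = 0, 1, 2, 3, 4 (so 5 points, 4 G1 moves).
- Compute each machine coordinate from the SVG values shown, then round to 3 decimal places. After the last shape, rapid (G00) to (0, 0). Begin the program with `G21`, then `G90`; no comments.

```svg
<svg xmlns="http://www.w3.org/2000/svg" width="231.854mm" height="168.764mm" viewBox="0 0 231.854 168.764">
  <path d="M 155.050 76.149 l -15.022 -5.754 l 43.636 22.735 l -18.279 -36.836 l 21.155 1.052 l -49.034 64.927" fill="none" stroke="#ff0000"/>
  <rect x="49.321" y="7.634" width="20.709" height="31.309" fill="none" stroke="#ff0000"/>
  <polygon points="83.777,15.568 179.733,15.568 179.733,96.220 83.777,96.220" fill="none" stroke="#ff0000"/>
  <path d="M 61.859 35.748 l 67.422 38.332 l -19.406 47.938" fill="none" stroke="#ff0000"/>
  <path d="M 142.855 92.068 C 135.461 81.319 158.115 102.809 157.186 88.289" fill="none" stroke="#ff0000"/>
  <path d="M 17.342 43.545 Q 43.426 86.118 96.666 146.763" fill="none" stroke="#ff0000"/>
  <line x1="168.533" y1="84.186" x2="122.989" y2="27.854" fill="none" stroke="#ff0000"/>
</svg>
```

1 u = 1 mm; y_m = 168.764 − y.

[1] `<path>` open polyline, #ff0000→cut S831 F816: (155.050,92.615) → (140.028,98.369) → (183.664,75.634) → (165.385,112.470) → (186.540,111.418) → (137.506,46.491)

[2] `<rect>` rectangle, #ff0000→cut S831 F816: (49.321,161.130) → (70.030,161.130) → (70.030,129.821) → (49.321,129.821) → (49.321,161.130) (closed)

[3] `<polygon>` rectangle, #ff0000→cut S831 F816: (83.777,153.196) → (179.733,153.196) → (179.733,72.544) → (83.777,72.544) → (83.777,153.196) (closed)

[4] `<path>` open polyline, #ff0000→cut S831 F816: (61.859,133.016) → (129.281,94.684) → (109.875,46.746)

[5] `<path>` cubic bezier, #ff0000→cut S831 F816: (142.855,76.696) → (142.106,79.779) → (147.596,77.171) → (154.299,75.270) → (157.186,80.475)

[6] `<path>` quadratic bezier, #ff0000→cut S831 F816: (17.342,125.219) → (32.081,102.803) → (50.215,78.128) → (71.743,51.194) → (96.666,22.001)

[7] `<line>` line segment, #ff0000→cut S831 F816: (168.533,84.578) → (122.989,140.910)

G21
G90
G00 X155.050 Y92.615
M3 S831
G1 X140.028 Y98.369 F816
G1 X183.664 Y75.634
G1 X165.385 Y112.470
G1 X186.540 Y111.418
G1 X137.506 Y46.491
M5
G00 X49.321 Y161.130
M3 S831
G1 X70.030 Y161.130 F816
G1 X70.030 Y129.821
G1 X49.321 Y129.821
G1 X49.321 Y161.130
M5
G00 X83.777 Y153.196
M3 S831
G1 X179.733 Y153.196 F816
G1 X179.733 Y72.544
G1 X83.777 Y72.544
G1 X83.777 Y153.196
M5
G00 X61.859 Y133.016
M3 S831
G1 X129.281 Y94.684 F816
G1 X109.875 Y46.746
M5
G00 X142.855 Y76.696
M3 S831
G1 X142.106 Y79.779 F816
G1 X147.596 Y77.171
G1 X154.299 Y75.270
G1 X157.186 Y80.475
M5
G00 X17.342 Y125.219
M3 S831
G1 X32.081 Y102.803 F816
G1 X50.215 Y78.128
G1 X71.743 Y51.194
G1 X96.666 Y22.001
M5
G00 X168.533 Y84.578
M3 S831
G1 X122.989 Y140.910 F816
M5
G00 X0.000 Y0.000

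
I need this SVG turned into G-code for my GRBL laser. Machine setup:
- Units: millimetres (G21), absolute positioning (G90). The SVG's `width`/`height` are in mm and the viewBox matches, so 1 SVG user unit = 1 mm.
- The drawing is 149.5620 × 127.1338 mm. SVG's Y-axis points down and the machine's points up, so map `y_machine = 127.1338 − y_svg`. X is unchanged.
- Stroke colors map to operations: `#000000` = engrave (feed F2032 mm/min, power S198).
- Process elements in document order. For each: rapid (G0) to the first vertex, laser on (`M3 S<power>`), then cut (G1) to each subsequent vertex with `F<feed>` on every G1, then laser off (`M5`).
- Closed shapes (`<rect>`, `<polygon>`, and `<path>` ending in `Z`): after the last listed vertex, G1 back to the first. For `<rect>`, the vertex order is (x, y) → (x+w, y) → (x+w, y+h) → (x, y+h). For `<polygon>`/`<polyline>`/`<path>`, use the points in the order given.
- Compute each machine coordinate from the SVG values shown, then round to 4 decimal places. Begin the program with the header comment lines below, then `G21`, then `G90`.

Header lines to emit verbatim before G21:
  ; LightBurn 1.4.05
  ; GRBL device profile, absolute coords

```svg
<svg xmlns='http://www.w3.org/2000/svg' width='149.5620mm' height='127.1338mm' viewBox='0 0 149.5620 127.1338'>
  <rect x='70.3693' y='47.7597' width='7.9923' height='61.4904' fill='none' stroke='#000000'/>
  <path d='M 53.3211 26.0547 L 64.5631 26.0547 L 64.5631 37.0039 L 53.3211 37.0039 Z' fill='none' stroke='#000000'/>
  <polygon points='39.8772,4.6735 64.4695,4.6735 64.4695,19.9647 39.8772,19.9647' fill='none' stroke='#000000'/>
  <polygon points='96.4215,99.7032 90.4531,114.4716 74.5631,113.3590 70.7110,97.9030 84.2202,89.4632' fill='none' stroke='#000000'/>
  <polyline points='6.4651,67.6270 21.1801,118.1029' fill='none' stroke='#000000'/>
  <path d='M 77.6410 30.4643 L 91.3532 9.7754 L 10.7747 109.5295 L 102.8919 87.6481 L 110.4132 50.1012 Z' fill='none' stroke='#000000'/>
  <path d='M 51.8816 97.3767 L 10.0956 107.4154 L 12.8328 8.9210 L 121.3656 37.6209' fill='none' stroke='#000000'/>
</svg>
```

1 u = 1 mm; y_m = 127.1338 − y.

[1] `<rect>` rectangle, #000000→engrave S198 F2032: (70.3693,79.3741) → (78.3616,79.3741) → (78.3616,17.8837) → (70.3693,17.8837) → (70.3693,79.3741) (closed)

[2] `<path>` rectangle, #000000→engrave S198 F2032: (53.3211,101.0791) → (64.5631,101.0791) → (64.5631,90.1299) → (53.3211,90.1299) → (53.3211,101.0791) (closed)

[3] `<polygon>` rectangle, #000000→engrave S198 F2032: (39.8772,122.4603) → (64.4695,122.4603) → (64.4695,107.1691) → (39.8772,107.1691) → (39.8772,122.4603) (closed)

[4] `<polygon>` regular polygon, #000000→engrave S198 F2032: (96.4215,27.4306) → (90.4531,12.6622) → (74.5631,13.7748) → (70.7110,29.2308) → (84.2202,37.6706) → (96.4215,27.4306) (closed)

[5] `<polyline>` line segment, #000000→engrave S198 F2032: (6.4651,59.5068) → (21.1801,9.0309)

[6] `<path>` closed polygon, #000000→engrave S198 F2032: (77.6410,96.6695) → (91.3532,117.3584) → (10.7747,17.6043) → (102.8919,39.4857) → (110.4132,77.0326) → (77.6410,96.6695) (closed)

[7] `<path>` open polyline, #000000→engrave S198 F2032: (51.8816,29.7571) → (10.0956,19.7184) → (12.8328,118.2128) → (121.3656,89.5129)

; LightBurn 1.4.05
; GRBL device profile, absolute coords
G21
G90
G0 X70.3693 Y79.3741
M3 S198
G1 X78.3616 Y79.3741 F2032
G1 X78.3616 Y17.8837 F2032
G1 X70.3693 Y17.8837 F2032
G1 X70.3693 Y79.3741 F2032
M5
G0 X53.3211 Y101.0791
M3 S198
G1 X64.5631 Y101.0791 F2032
G1 X64.5631 Y90.1299 F2032
G1 X53.3211 Y90.1299 F2032
G1 X53.3211 Y101.0791 F2032
M5
G0 X39.8772 Y122.4603
M3 S198
G1 X64.4695 Y122.4603 F2032
G1 X64.4695 Y107.1691 F2032
G1 X39.8772 Y107.1691 F2032
G1 X39.8772 Y122.4603 F2032
M5
G0 X96.4215 Y27.4306
M3 S198
G1 X90.4531 Y12.6622 F2032
G1 X74.5631 Y13.7748 F2032
G1 X70.7110 Y29.2308 F2032
G1 X84.2202 Y37.6706 F2032
G1 X96.4215 Y27.4306 F2032
M5
G0 X6.4651 Y59.5068
M3 S198
G1 X21.1801 Y9.0309 F2032
M5
G0 X77.6410 Y96.6695
M3 S198
G1 X91.3532 Y117.3584 F2032
G1 X10.7747 Y17.6043 F2032
G1 X102.8919 Y39.4857 F2032
G1 X110.4132 Y77.0326 F2032
G1 X77.6410 Y96.6695 F2032
M5
G0 X51.8816 Y29.7571
M3 S198
G1 X10.0956 Y19.7184 F2032
G1 X12.8328 Y118.2128 F2032
G1 X121.3656 Y89.5129 F2032
M5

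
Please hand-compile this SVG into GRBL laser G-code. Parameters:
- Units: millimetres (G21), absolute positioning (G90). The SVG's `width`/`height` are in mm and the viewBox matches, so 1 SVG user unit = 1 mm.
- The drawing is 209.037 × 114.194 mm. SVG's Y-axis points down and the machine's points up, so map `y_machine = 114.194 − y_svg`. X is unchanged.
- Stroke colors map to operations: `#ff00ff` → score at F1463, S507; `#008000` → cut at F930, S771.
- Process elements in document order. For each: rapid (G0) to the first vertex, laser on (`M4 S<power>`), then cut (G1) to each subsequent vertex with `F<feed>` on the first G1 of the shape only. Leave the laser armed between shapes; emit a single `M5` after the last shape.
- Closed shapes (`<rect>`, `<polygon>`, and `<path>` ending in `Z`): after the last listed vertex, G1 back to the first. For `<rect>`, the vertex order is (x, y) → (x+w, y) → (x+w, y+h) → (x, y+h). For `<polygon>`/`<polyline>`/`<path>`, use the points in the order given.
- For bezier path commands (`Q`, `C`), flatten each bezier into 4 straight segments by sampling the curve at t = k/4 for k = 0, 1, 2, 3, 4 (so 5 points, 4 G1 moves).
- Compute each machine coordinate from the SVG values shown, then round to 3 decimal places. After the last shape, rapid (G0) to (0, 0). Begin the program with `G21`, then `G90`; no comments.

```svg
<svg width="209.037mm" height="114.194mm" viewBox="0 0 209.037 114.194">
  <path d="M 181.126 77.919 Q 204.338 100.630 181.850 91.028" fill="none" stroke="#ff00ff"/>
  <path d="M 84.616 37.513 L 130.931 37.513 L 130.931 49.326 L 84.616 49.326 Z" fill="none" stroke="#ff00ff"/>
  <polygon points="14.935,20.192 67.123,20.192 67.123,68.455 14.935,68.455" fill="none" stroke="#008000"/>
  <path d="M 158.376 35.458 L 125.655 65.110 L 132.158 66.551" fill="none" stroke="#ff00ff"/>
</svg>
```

Since the viewBox matches the mm dimensions, user units are millimetres directly. The only transform is the Y-flip y_m = 114.194 − y_svg.

Shape 1 is a quadratic bezier drawn with `<path>`. Its stroke #ff00ff means score at S507, F1463. After flipping Y the toolpath is (181.126,36.275) → (189.876,26.939) → (192.913,21.642) → (190.238,20.385) → (181.850,23.166).

Shape 2 is a rectangle drawn with `<path>`. Its stroke #ff00ff means score at S507, F1463. After flipping Y the toolpath is (84.616,76.681) → (130.931,76.681) → (130.931,64.868) → (84.616,64.868) → (84.616,76.681), returning to the start.

Shape 3 is a rectangle drawn with `<polygon>`. Its stroke #008000 means cut at S771, F930. After flipping Y the toolpath is (14.935,94.002) → (67.123,94.002) → (67.123,45.739) → (14.935,45.739) → (14.935,94.002), returning to the start.

Shape 4 is a open polyline drawn with `<path>`. Its stroke #ff00ff means score at S507, F1463. After flipping Y the toolpath is (158.376,78.736) → (125.655,49.084) → (132.158,47.643).

G21
G90
G0 X181.126 Y36.275
M4 S507
G1 X189.876 Y26.939 F1463
G1 X192.913 Y21.642
G1 X190.238 Y20.385
G1 X181.850 Y23.166
G0 X84.616 Y76.681
M4 S507
G1 X130.931 Y76.681 F1463
G1 X130.931 Y64.868
G1 X84.616 Y64.868
G1 X84.616 Y76.681
G0 X14.935 Y94.002
M4 S771
G1 X67.123 Y94.002 F930
G1 X67.123 Y45.739
G1 X14.935 Y45.739
G1 X14.935 Y94.002
G0 X158.376 Y78.736
M4 S507
G1 X125.655 Y49.084 F1463
G1 X132.158 Y47.643
M5
G0 X0.000 Y0.000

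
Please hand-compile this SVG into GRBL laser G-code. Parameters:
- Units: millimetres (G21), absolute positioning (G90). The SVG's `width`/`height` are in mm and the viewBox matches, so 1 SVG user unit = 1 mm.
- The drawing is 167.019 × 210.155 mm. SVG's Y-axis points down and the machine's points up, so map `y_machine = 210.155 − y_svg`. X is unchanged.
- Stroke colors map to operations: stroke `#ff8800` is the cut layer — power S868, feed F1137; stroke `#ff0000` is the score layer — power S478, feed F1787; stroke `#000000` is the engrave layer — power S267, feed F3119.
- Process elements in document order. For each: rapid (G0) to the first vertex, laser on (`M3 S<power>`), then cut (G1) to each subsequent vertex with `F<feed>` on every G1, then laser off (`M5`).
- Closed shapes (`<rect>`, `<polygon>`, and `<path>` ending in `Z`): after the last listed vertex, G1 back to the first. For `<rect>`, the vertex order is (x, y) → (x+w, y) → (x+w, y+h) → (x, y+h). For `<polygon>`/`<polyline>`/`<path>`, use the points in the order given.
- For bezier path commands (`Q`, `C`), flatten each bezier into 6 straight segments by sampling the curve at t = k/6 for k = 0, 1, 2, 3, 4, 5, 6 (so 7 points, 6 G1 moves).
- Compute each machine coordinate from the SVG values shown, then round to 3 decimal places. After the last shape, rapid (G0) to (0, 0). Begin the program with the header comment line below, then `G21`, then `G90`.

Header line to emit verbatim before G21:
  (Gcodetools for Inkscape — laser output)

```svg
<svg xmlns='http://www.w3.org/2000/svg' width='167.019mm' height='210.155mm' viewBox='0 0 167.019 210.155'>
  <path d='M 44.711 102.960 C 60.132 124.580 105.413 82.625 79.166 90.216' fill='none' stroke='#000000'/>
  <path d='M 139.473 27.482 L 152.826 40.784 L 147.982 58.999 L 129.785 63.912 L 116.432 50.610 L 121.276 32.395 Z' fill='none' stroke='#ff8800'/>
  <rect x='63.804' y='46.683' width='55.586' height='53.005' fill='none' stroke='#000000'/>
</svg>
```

(Gcodetools for Inkscape — laser output)
G21
G90
G0 X44.711 Y107.195
M3 S267
G1 X54.440 Y101.159 F3119
G1 X66.330 Y102.577 F3119
G1 X77.564 Y108.306 F3119
G1 X85.325 Y115.204 F3119
G1 X86.798 Y120.129 F3119
G1 X79.166 Y119.939 F3119
M5
G0 X139.473 Y182.673
M3 S868
G1 X152.826 Y169.371 F1137
G1 X147.982 Y151.156 F1137
G1 X129.785 Y146.243 F1137
G1 X116.432 Y159.545 F1137
G1 X121.276 Y177.760 F1137
G1 X139.473 Y182.673 F1137
M5
G0 X63.804 Y163.472
M3 S267
G1 X119.390 Y163.472 F3119
G1 X119.390 Y110.467 F3119
G1 X63.804 Y110.467 F3119
G1 X63.804 Y163.472 F3119
M5
G0 X0.000 Y0.000

Since the viewBox matches the mm dimensions, user units are millimetres directly. The only transform is the Y-flip y_m = 210.155 − y_svg.

Shape 1 is a cubic bezier drawn with `<path>`. Its stroke #000000 means engrave at S267, F3119. After flipping Y the toolpath is (44.711,107.195) → (54.440,101.159) → (66.330,102.577) → (77.564,108.306) → (85.325,115.204) → (86.798,120.129) → (79.166,119.939).

Shape 2 is a regular polygon drawn with `<path>`. Its stroke #ff8800 means cut at S868, F1137. After flipping Y the toolpath is (139.473,182.673) → (152.826,169.371) → (147.982,151.156) → (129.785,146.243) → (116.432,159.545) → (121.276,177.760) → (139.473,182.673), returning to the start.

Shape 3 is a rectangle drawn with `<rect>`. Its stroke #000000 means engrave at S267, F3119. After flipping Y the toolpath is (63.804,163.472) → (119.390,163.472) → (119.390,110.467) → (63.804,110.467) → (63.804,163.472), returning to the start.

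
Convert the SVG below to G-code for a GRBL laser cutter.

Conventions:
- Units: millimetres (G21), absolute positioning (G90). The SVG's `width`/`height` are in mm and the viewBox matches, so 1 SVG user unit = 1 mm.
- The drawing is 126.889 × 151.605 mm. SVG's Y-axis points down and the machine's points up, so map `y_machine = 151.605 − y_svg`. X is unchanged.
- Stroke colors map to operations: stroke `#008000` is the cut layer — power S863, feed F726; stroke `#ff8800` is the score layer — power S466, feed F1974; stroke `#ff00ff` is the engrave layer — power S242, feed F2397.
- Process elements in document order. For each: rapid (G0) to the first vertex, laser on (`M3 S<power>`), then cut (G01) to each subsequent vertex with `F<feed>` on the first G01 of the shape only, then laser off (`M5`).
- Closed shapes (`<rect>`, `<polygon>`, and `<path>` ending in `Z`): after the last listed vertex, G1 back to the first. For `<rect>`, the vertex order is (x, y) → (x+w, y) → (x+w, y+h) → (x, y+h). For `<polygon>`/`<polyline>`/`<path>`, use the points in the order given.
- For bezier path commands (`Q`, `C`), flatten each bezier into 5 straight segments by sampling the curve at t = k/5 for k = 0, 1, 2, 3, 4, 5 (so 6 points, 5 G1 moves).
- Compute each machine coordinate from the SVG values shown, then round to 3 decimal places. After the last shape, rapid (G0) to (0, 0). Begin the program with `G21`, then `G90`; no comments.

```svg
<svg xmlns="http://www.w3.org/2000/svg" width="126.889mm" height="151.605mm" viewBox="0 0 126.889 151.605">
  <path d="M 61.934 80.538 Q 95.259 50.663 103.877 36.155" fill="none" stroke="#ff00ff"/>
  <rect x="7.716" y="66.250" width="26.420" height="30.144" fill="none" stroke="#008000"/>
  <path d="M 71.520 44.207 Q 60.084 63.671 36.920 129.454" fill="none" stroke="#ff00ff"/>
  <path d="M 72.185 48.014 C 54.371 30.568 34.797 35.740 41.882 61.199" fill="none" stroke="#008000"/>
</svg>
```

G21
G90
G0 X61.934 Y71.067
M3 S242
G01 X74.276 Y82.402 F2397
G01 X84.641 Y92.508
G01 X93.029 Y101.385
G01 X99.442 Y109.032
G01 X103.877 Y115.450
M5
G0 X7.716 Y85.355
M3 S863
G01 X34.136 Y85.355 F726
G01 X34.136 Y55.211
G01 X7.716 Y55.211
G01 X7.716 Y85.355
M5
G0 X71.520 Y107.398
M3 S242
G01 X66.476 Y97.760 F2397
G01 X60.495 Y84.416
G01 X53.575 Y67.366
G01 X45.716 Y46.611
G01 X36.920 Y22.151
M5
G0 X72.185 Y103.591
M3 S863
G01 X61.513 Y111.363 F726
G01 X51.782 Y113.819
G01 X44.358 Y111.070
G01 X40.603 Y103.228
G01 X41.882 Y90.406
M5
G0 X0.000 Y0.000

Since the viewBox matches the mm dimensions, user units are millimetres directly. The only transform is the Y-flip y_m = 151.605 − y_svg.

Shape 1 is a quadratic bezier drawn with `<path>`. Its stroke #ff00ff means engrave at S242, F2397. After flipping Y the toolpath is (61.934,71.067) → (74.276,82.402) → (84.641,92.508) → (93.029,101.385) → (99.442,109.032) → (103.877,115.450).

Shape 2 is a rectangle drawn with `<rect>`. Its stroke #008000 means cut at S863, F726. After flipping Y the toolpath is (7.716,85.355) → (34.136,85.355) → (34.136,55.211) → (7.716,55.211) → (7.716,85.355), returning to the start.

Shape 3 is a quadratic bezier drawn with `<path>`. Its stroke #ff00ff means engrave at S242, F2397. After flipping Y the toolpath is (71.520,107.398) → (66.476,97.760) → (60.495,84.416) → (53.575,67.366) → (45.716,46.611) → (36.920,22.151).

Shape 4 is a cubic bezier drawn with `<path>`. Its stroke #008000 means cut at S863, F726. After flipping Y the toolpath is (72.185,103.591) → (61.513,111.363) → (51.782,113.819) → (44.358,111.070) → (40.603,103.228) → (41.882,90.406).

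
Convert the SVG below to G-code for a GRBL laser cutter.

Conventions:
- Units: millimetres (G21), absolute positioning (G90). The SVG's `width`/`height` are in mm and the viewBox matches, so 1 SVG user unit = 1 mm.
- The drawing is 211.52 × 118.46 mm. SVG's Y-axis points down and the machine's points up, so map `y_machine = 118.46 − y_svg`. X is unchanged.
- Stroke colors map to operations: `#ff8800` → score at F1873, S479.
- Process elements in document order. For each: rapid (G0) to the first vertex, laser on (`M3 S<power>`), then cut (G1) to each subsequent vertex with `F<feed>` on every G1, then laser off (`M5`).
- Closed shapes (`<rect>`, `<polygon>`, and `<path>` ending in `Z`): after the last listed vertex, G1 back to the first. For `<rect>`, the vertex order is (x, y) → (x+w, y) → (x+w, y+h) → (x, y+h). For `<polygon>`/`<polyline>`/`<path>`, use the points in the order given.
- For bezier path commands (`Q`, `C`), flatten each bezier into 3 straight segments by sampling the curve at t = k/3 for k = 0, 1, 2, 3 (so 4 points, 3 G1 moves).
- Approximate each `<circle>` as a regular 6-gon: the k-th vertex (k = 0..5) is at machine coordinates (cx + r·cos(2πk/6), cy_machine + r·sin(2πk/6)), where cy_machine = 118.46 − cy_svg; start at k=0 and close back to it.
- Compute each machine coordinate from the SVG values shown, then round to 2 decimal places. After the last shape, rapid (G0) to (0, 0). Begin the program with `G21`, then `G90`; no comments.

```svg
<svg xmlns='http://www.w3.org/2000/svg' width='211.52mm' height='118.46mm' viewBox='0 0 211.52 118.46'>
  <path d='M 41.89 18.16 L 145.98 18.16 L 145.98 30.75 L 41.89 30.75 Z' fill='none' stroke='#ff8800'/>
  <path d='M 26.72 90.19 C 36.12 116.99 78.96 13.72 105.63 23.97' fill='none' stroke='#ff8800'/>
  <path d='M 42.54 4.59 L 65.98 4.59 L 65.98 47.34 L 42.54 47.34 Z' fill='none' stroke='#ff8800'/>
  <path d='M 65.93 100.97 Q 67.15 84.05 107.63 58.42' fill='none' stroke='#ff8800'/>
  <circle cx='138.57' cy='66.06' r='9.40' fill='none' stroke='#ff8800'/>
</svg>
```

1 u = 1 mm; y_m = 118.46 − y.

[1] `<path>` rectangle, #ff8800→score S479 F1873: (41.89,100.30) → (145.98,100.30) → (145.98,87.71) → (41.89,87.71) → (41.89,100.30) (closed)

[2] `<path>` cubic bezier, #ff8800→score S479 F1873: (26.72,28.27) → (45.43,35.80) → (75.41,75.92) → (105.63,94.49)

[3] `<path>` rectangle, #ff8800→score S479 F1873: (42.54,113.87) → (65.98,113.87) → (65.98,71.12) → (42.54,71.12) → (42.54,113.87) (closed)

[4] `<path>` quadratic bezier, #ff8800→score S479 F1873: (65.93,17.49) → (71.11,29.74) → (85.01,43.92) → (107.63,60.04)

[5] `<circle>` circle, #ff8800→score S479 F1873: (147.97,52.40) → (143.27,60.54) → (133.87,60.54) → (129.17,52.40) → (133.87,44.26) → (143.27,44.26) → (147.97,52.40) (closed)

G21
G90
G0 X41.89 Y100.30
M3 S479
G1 X145.98 Y100.30 F1873
G1 X145.98 Y87.71 F1873
G1 X41.89 Y87.71 F1873
G1 X41.89 Y100.30 F1873
M5
G0 X26.72 Y28.27
M3 S479
G1 X45.43 Y35.80 F1873
G1 X75.41 Y75.92 F1873
G1 X105.63 Y94.49 F1873
M5
G0 X42.54 Y113.87
M3 S479
G1 X65.98 Y113.87 F1873
G1 X65.98 Y71.12 F1873
G1 X42.54 Y71.12 F1873
G1 X42.54 Y113.87 F1873
M5
G0 X65.93 Y17.49
M3 S479
G1 X71.11 Y29.74 F1873
G1 X85.01 Y43.92 F1873
G1 X107.63 Y60.04 F1873
M5
G0 X147.97 Y52.40
M3 S479
G1 X143.27 Y60.54 F1873
G1 X133.87 Y60.54 F1873
G1 X129.17 Y52.40 F1873
G1 X133.87 Y44.26 F1873
G1 X143.27 Y44.26 F1873
G1 X147.97 Y52.40 F1873
M5
G0 X0.00 Y0.00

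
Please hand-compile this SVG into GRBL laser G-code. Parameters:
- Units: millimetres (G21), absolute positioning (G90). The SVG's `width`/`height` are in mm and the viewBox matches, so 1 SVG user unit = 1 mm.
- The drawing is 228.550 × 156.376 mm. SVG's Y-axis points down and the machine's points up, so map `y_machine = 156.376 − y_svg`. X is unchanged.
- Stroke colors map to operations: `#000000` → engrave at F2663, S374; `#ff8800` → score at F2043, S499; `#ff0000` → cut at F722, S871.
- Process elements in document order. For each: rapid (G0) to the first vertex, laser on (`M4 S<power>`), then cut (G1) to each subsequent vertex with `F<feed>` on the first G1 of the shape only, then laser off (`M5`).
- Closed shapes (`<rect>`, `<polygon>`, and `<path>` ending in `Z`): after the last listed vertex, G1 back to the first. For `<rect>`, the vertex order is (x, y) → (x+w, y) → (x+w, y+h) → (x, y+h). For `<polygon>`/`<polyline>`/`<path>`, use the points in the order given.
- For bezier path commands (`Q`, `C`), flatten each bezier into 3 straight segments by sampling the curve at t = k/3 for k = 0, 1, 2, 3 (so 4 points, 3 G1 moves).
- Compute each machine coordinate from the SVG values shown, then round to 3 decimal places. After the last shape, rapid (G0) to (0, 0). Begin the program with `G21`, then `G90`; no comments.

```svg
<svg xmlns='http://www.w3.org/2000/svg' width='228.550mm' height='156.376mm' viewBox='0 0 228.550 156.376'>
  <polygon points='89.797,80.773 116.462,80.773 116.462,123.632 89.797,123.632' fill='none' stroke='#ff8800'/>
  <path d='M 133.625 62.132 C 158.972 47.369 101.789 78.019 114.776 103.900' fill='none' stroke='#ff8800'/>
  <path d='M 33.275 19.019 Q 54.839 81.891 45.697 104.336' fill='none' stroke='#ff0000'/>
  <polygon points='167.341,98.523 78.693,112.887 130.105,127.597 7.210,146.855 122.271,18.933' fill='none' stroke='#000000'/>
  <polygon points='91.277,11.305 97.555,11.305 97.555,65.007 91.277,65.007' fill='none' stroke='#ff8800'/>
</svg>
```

Since the viewBox matches the mm dimensions, user units are millimetres directly. The only transform is the Y-flip y_m = 156.376 − y_svg.

Shape 1 is a rectangle drawn with `<polygon>`. Its stroke #ff8800 means score at S499, F2043. After flipping Y the toolpath is (89.797,75.603) → (116.462,75.603) → (116.462,32.744) → (89.797,32.744) → (89.797,75.603), returning to the start.

Shape 2 is a cubic bezier drawn with `<path>`. Its stroke #ff8800 means score at S499, F2043. After flipping Y the toolpath is (133.625,94.244) → (137.118,95.728) → (119.523,78.088) → (114.776,52.476).

Shape 3 is a quadratic bezier drawn with `<path>`. Its stroke #ff0000 means cut at S871, F722. After flipping Y the toolpath is (33.275,137.357) → (44.239,99.934) → (48.380,71.495) → (45.697,52.040).

Shape 4 is a closed polygon drawn with `<polygon>`. Its stroke #000000 means engrave at S374, F2663. After flipping Y the toolpath is (167.341,57.853) → (78.693,43.489) → (130.105,28.779) → (7.210,9.521) → (122.271,137.443) → (167.341,57.853), returning to the start.

Shape 5 is a rectangle drawn with `<polygon>`. Its stroke #ff8800 means score at S499, F2043. After flipping Y the toolpath is (91.277,145.071) → (97.555,145.071) → (97.555,91.369) → (91.277,91.369) → (91.277,145.071), returning to the start.

G21
G90
G0 X89.797 Y75.603
M4 S499
G1 X116.462 Y75.603 F2043
G1 X116.462 Y32.744
G1 X89.797 Y32.744
G1 X89.797 Y75.603
M5
G0 X133.625 Y94.244
M4 S499
G1 X137.118 Y95.728 F2043
G1 X119.523 Y78.088
G1 X114.776 Y52.476
M5
G0 X33.275 Y137.357
M4 S871
G1 X44.239 Y99.934 F722
G1 X48.380 Y71.495
G1 X45.697 Y52.040
M5
G0 X167.341 Y57.853
M4 S374
G1 X78.693 Y43.489 F2663
G1 X130.105 Y28.779
G1 X7.210 Y9.521
G1 X122.271 Y137.443
G1 X167.341 Y57.853
M5
G0 X91.277 Y145.071
M4 S499
G1 X97.555 Y145.071 F2043
G1 X97.555 Y91.369
G1 X91.277 Y91.369
G1 X91.277 Y145.071
M5
G0 X0.000 Y0.000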